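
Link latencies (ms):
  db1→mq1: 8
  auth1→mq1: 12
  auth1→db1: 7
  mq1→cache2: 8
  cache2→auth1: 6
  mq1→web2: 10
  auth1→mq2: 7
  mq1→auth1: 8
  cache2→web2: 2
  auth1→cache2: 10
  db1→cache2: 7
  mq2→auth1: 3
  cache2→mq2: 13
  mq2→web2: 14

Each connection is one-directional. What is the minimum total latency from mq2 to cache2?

13

Checking several routes:
mq2-auth1-db1-cache2: 3 + 7 + 7 = 17
mq2-auth1-cache2: 3 + 10 = 13
mq2-auth1-mq1-cache2: 3 + 12 + 8 = 23
The minimum is 13 ms.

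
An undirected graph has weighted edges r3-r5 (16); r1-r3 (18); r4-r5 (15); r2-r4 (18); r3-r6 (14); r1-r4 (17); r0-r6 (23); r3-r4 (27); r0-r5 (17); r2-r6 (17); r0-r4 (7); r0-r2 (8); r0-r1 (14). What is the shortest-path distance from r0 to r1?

14

Checking several routes:
r0-r4-r1: 7 + 17 = 24
r0-r1: 14
r0-r2-r4-r1: 8 + 18 + 17 = 43
The minimum is 14.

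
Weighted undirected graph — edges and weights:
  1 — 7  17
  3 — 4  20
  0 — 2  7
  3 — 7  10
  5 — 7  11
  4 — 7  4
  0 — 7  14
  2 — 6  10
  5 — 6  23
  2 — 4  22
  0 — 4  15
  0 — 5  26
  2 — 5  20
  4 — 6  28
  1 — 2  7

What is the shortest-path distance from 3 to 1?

Checking several routes:
3-7-1: 10 + 17 = 27
3-4-7-1: 20 + 4 + 17 = 41
3-7-4-2-1: 10 + 4 + 22 + 7 = 43
3-7-0-2-1: 10 + 14 + 7 + 7 = 38
Shortest: 27.

27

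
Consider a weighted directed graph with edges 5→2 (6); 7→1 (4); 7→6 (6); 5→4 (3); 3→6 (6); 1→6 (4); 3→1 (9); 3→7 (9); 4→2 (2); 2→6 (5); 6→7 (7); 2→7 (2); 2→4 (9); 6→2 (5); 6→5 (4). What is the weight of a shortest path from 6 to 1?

A few of the 6→1 routes:
6 → 2 → 7 → 1: 5 + 2 + 4 = 11
6 → 5 → 4 → 2 → 7 → 1: 4 + 3 + 2 + 2 + 4 = 15
6 → 7 → 1: 7 + 4 = 11
The minimum is 11.

11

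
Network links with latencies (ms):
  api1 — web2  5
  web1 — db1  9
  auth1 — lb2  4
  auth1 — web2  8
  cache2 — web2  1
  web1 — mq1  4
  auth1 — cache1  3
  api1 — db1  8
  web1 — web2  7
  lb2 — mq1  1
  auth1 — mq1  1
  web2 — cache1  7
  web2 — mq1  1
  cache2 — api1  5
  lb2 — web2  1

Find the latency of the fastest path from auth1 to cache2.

3

Comparing a few candidate routes:
auth1 → mq1 → lb2 → web2 → cache2: 1 + 1 + 1 + 1 = 4
auth1 → lb2 → web2 → cache2: 4 + 1 + 1 = 6
auth1 → mq1 → web2 → cache2: 1 + 1 + 1 = 3
Shortest: 3 ms.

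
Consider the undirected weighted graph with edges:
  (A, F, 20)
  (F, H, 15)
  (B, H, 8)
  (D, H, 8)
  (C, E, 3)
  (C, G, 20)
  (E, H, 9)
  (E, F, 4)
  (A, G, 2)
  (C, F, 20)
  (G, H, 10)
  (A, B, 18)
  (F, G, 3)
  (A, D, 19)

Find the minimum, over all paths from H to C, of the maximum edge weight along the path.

Comparing a few candidate routes:
H→F→E→C: max(15, 4, 3) = 15
H→B→A→G→F→E→C: max(8, 18, 2, 3, 4, 3) = 18
H→G→F→E→C: max(10, 3, 4, 3) = 10
H→D→A→G→F→E→C: max(8, 19, 2, 3, 4, 3) = 19
H→E→C: max(9, 3) = 9
The minimum achievable maximum is 9.

9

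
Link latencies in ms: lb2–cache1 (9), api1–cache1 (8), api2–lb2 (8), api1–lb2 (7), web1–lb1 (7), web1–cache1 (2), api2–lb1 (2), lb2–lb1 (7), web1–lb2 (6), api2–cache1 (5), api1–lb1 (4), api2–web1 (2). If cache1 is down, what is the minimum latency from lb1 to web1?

4

Some routes from lb1 to web1 avoiding cache1:
lb1 - api2 - lb2 - web1: 2 + 8 + 6 = 16
lb1 - lb2 - api2 - web1: 7 + 8 + 2 = 17
lb1 - lb2 - web1: 7 + 6 = 13
lb1 - api1 - lb2 - web1: 4 + 7 + 6 = 17
lb1 - web1: 7
lb1 - api2 - web1: 2 + 2 = 4
Best route has total 4 ms.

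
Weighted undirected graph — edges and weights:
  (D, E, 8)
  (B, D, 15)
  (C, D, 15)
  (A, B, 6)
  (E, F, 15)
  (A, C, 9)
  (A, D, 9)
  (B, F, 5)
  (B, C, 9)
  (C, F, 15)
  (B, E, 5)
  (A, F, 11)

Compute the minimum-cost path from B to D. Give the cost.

13

Checking several routes:
B - F - A - D: 5 + 11 + 9 = 25
B - D: 15
B - A - D: 6 + 9 = 15
B - C - D: 9 + 15 = 24
B - E - D: 5 + 8 = 13
Best route has total 13.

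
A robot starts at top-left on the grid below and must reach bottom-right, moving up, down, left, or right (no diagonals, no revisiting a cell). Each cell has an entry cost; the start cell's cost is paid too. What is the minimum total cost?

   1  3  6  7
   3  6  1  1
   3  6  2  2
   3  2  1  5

Best path: r0c0 -> r1c0 -> r2c0 -> r3c0 -> r3c1 -> r3c2 -> r3c3
Cost: 1 + 3 + 3 + 3 + 2 + 1 + 5 = 18

18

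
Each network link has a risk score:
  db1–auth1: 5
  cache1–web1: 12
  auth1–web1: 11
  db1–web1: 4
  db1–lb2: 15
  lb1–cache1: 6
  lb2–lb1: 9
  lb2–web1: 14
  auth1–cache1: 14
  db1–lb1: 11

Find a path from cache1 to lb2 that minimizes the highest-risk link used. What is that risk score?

9

A few of the cache1→lb2 routes:
cache1 -> lb1 -> db1 -> auth1 -> web1 -> lb2: max(6, 11, 5, 11, 14) = 14
cache1 -> auth1 -> web1 -> lb2: max(14, 11, 14) = 14
cache1 -> lb1 -> db1 -> web1 -> lb2: max(6, 11, 4, 14) = 14
cache1 -> web1 -> auth1 -> db1 -> lb1 -> lb2: max(12, 11, 5, 11, 9) = 12
cache1 -> lb1 -> lb2: max(6, 9) = 9
cache1 -> web1 -> db1 -> lb1 -> lb2: max(12, 4, 11, 9) = 12
Best route has worst link 9.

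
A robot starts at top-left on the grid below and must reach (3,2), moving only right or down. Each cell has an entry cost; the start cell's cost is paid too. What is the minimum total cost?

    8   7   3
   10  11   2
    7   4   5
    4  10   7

32

Cheapest: [0,0]→[0,1]→[0,2]→[1,2]→[2,2]→[3,2]
  8 + 7 + 3 + 2 + 5 + 7 = 32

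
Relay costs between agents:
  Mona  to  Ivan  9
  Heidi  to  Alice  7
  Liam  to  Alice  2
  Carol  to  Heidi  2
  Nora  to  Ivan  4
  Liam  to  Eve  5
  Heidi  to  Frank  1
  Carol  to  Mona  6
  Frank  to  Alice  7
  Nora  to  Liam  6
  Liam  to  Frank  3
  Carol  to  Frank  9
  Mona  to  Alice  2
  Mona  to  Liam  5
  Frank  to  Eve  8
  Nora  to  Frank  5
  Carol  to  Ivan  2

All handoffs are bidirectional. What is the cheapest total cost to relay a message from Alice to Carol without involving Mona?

Some routes from Alice to Carol avoiding Mona:
Alice-Liam-Frank-Heidi-Carol: 2 + 3 + 1 + 2 = 8
Alice-Liam-Frank-Carol: 2 + 3 + 9 = 14
Alice-Heidi-Carol: 7 + 2 = 9
Alice-Frank-Heidi-Carol: 7 + 1 + 2 = 10
Alice-Liam-Nora-Ivan-Carol: 2 + 6 + 4 + 2 = 14
Best route has total 8.

8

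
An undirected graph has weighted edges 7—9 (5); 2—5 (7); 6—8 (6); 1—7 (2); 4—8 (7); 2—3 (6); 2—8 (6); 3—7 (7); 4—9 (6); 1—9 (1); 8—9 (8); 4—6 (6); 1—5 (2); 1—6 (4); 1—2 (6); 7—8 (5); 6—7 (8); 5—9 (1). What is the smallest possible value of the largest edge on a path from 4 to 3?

A few of the 4→3 routes:
4 - 9 - 7 - 8 - 6 - 1 - 2 - 3: max(6, 5, 5, 6, 4, 6, 6) = 6
4 - 9 - 5 - 1 - 6 - 8 - 2 - 3: max(6, 1, 2, 4, 6, 6, 6) = 6
4 - 9 - 7 - 1 - 2 - 3: max(6, 5, 2, 6, 6) = 6
4 - 9 - 5 - 1 - 2 - 3: max(6, 1, 2, 6, 6) = 6
4 - 9 - 7 - 8 - 2 - 3: max(6, 5, 5, 6, 6) = 6
4 - 9 - 5 - 1 - 7 - 8 - 2 - 3: max(6, 1, 2, 2, 5, 6, 6) = 6
Smallest bottleneck: 6.

6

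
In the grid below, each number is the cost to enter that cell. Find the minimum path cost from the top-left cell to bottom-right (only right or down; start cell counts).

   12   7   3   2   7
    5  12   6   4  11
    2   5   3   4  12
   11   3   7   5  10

46

Path r0c0 -> r1c0 -> r2c0 -> r2c1 -> r2c2 -> r2c3 -> r3c3 -> r3c4: 12 + 5 + 2 + 5 + 3 + 4 + 5 + 10 = 46.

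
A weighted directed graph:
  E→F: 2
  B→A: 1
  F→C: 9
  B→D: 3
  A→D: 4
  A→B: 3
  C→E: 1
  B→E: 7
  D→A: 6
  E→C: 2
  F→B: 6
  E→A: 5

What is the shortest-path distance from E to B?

Paths from E to B:
E→A→B: 5 + 3 = 8
E→F→B: 2 + 6 = 8
Best route has total 8.

8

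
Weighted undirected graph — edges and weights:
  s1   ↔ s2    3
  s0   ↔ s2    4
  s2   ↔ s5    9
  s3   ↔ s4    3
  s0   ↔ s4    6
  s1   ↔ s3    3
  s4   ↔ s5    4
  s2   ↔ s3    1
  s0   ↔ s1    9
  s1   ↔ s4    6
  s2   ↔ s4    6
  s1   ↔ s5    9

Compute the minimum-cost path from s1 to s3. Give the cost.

Some routes from s1 to s3:
s1-s2-s3: 3 + 1 = 4
s1-s2-s4-s3: 3 + 6 + 3 = 12
s1-s3: 3
s1-s4-s3: 6 + 3 = 9
Shortest: 3.

3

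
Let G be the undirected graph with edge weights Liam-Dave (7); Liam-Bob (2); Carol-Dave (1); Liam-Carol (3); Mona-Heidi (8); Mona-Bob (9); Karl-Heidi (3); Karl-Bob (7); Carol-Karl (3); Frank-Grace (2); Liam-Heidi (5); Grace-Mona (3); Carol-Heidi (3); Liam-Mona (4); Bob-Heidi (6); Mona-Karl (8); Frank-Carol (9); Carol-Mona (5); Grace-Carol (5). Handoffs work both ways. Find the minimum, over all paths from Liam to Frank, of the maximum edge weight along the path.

4

Comparing a few candidate routes:
Liam - Carol - Grace - Frank: max(3, 5, 2) = 5
Liam - Carol - Mona - Grace - Frank: max(3, 5, 3, 2) = 5
Liam - Mona - Grace - Frank: max(4, 3, 2) = 4
Liam - Heidi - Carol - Grace - Frank: max(5, 3, 5, 2) = 5
Liam - Heidi - Carol - Mona - Grace - Frank: max(5, 3, 5, 3, 2) = 5
Liam - Heidi - Karl - Carol - Grace - Frank: max(5, 3, 3, 5, 2) = 5
Best route has worst link 4.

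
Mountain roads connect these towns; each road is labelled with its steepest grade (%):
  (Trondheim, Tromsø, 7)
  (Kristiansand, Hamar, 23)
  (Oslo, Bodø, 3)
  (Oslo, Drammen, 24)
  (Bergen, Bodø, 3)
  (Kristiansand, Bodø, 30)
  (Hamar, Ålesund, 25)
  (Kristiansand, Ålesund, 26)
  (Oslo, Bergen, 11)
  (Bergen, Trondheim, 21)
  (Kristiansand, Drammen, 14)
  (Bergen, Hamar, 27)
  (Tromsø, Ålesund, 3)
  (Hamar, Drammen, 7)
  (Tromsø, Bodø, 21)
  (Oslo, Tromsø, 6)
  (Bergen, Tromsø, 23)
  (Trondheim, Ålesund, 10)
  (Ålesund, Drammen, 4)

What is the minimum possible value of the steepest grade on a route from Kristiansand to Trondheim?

A few of the Kristiansand→Trondheim routes:
Kristiansand → Drammen → Ålesund → Trondheim: max(14, 4, 10) = 14
Kristiansand → Drammen → Ålesund → Tromsø → Trondheim: max(14, 4, 3, 7) = 14
Kristiansand → Drammen → Ålesund → Tromsø → Bodø → Bergen → Trondheim: max(14, 4, 3, 21, 3, 21) = 21
Kristiansand → Drammen → Ålesund → Tromsø → Oslo → Bodø → Bergen → Trondheim: max(14, 4, 3, 6, 3, 3, 21) = 21
Kristiansand → Drammen → Ålesund → Tromsø → Oslo → Bergen → Trondheim: max(14, 4, 3, 6, 11, 21) = 21
Best route has worst link 14%.

14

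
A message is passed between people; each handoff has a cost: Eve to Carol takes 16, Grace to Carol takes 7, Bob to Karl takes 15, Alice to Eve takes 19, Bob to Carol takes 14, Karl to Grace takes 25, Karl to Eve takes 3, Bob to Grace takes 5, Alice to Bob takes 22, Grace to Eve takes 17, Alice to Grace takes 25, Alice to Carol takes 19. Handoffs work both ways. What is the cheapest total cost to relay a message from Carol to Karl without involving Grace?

19

A few of the Carol→Karl routes:
Carol -> Alice -> Eve -> Karl: 19 + 19 + 3 = 41
Carol -> Bob -> Karl: 14 + 15 = 29
Carol -> Eve -> Karl: 16 + 3 = 19
The minimum is 19.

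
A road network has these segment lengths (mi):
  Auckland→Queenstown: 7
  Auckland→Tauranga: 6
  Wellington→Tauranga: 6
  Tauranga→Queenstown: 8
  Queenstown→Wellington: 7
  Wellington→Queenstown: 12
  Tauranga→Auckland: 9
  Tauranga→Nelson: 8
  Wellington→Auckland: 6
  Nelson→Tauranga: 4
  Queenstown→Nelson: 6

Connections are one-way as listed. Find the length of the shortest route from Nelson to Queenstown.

12

Candidate routes:
Nelson - Tauranga - Queenstown: 4 + 8 = 12
Nelson - Tauranga - Auckland - Queenstown: 4 + 9 + 7 = 20
Best route has total 12 mi.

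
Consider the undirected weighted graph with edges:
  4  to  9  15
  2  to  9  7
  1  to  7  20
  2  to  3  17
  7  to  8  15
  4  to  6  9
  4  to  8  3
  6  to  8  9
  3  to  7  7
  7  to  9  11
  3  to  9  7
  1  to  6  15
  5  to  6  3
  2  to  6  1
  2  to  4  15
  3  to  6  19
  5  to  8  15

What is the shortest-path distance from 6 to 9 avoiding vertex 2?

A few of the 6→9 routes:
6 → 3 → 9: 19 + 7 = 26
6 → 5 → 8 → 4 → 9: 3 + 15 + 3 + 15 = 36
6 → 8 → 7 → 9: 9 + 15 + 11 = 35
6 → 8 → 4 → 9: 9 + 3 + 15 = 27
6 → 4 → 9: 9 + 15 = 24
6 → 3 → 7 → 9: 19 + 7 + 11 = 37
Shortest: 24.

24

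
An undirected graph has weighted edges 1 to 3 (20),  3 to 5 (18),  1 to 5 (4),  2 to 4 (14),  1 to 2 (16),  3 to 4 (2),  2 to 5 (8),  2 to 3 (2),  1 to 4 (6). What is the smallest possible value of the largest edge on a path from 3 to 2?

Some routes from 3 to 2:
3 -> 4 -> 2: max(2, 14) = 14
3 -> 2: max(2) = 2
3 -> 4 -> 1 -> 5 -> 2: max(2, 6, 4, 8) = 8
Smallest bottleneck: 2.

2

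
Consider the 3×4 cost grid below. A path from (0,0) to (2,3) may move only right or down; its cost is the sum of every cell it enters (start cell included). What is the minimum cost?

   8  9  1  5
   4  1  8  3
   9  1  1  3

18

One optimal route is [0,0]→[1,0]→[1,1]→[2,1]→[2,2]→[2,3].
Its cost is 8 + 4 + 1 + 1 + 1 + 3 = 18.
(Top row then right column would cost 29.)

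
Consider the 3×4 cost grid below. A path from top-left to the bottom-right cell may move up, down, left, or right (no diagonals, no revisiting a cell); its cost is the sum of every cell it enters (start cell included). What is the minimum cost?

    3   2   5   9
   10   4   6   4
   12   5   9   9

Cheapest: [0,0] → [0,1] → [1,1] → [1,2] → [1,3] → [2,3]
  3 + 2 + 4 + 6 + 4 + 9 = 28

28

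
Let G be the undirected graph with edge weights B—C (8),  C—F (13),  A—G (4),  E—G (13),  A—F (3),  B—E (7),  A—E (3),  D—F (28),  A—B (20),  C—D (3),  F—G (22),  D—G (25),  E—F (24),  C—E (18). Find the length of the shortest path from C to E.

15

A few of the C→E routes:
C - B - E: 8 + 7 = 15
C - E: 18
C - F - A - E: 13 + 3 + 3 = 19
C - F - A - G - E: 13 + 3 + 4 + 13 = 33
C - D - G - A - E: 3 + 25 + 4 + 3 = 35
C - B - A - E: 8 + 20 + 3 = 31
Shortest: 15.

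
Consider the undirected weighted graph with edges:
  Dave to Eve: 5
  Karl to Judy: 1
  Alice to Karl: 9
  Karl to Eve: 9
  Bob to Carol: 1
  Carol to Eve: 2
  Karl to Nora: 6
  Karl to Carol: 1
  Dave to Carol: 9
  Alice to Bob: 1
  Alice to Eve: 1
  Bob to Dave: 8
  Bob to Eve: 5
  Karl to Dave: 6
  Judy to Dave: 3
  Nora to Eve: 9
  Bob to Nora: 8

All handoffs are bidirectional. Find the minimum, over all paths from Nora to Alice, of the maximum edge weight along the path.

6

Some routes from Nora to Alice:
Nora → Karl → Judy → Dave → Eve → Alice: max(6, 1, 3, 5, 1) = 6
Nora → Karl → Judy → Dave → Eve → Bob → Alice: max(6, 1, 3, 5, 5, 1) = 6
Nora → Karl → Judy → Dave → Eve → Carol → Bob → Alice: max(6, 1, 3, 5, 2, 1, 1) = 6
The minimum achievable maximum is 6.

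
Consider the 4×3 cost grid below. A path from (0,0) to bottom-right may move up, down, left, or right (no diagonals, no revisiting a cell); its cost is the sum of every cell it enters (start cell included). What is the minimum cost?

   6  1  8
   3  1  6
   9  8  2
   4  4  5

21

Cheapest: [0,0] → [0,1] → [1,1] → [1,2] → [2,2] → [3,2]
  6 + 1 + 1 + 6 + 2 + 5 = 21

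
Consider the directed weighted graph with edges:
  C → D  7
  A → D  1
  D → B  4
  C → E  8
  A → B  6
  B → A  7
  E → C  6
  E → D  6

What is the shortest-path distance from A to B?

5

Routes from A to B:
A→B: 6
A→D→B: 1 + 4 = 5
The minimum is 5.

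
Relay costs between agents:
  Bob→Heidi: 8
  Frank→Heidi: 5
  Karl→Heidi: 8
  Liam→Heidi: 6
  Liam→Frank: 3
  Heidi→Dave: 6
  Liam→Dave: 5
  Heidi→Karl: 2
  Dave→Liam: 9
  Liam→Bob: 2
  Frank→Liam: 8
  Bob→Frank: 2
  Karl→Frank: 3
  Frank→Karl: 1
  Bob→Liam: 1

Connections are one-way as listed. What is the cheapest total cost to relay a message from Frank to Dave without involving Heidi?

Routes from Frank to Dave avoiding Heidi:
Frank-Liam-Dave: 8 + 5 = 13
Best route has total 13.

13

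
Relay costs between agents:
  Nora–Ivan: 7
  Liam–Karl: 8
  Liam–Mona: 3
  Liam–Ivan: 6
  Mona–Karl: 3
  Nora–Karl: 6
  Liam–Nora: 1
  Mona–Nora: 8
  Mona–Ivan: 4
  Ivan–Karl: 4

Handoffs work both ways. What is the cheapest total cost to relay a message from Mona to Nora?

A few of the Mona→Nora routes:
Mona-Nora: 8
Mona-Liam-Nora: 3 + 1 = 4
Mona-Karl-Nora: 3 + 6 = 9
Shortest: 4.

4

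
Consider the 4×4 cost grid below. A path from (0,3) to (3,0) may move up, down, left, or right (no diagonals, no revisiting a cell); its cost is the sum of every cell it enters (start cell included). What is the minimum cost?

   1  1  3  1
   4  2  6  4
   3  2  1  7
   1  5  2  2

13

Best path: [0,3]→[0,2]→[0,1]→[1,1]→[2,1]→[2,0]→[3,0]
Cost: 1 + 3 + 1 + 2 + 2 + 3 + 1 = 13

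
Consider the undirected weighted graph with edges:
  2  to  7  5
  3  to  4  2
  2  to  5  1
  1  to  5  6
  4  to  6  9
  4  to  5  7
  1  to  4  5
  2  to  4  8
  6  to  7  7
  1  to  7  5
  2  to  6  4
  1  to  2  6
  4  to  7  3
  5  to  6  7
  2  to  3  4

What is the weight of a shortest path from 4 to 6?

Checking several routes:
4 - 7 - 6: 3 + 7 = 10
4 - 7 - 2 - 6: 3 + 5 + 4 = 12
4 - 6: 9
4 - 3 - 2 - 6: 2 + 4 + 4 = 10
Shortest: 9.

9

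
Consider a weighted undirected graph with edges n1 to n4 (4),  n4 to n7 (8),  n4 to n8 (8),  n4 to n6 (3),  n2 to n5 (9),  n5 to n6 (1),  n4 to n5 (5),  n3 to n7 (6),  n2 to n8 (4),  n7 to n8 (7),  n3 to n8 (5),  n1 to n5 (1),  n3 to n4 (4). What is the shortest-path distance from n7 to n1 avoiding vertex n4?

21

Paths from n7 to n1 avoiding n4:
n7 -> n8 -> n2 -> n5 -> n1: 7 + 4 + 9 + 1 = 21
n7 -> n3 -> n8 -> n2 -> n5 -> n1: 6 + 5 + 4 + 9 + 1 = 25
Shortest: 21.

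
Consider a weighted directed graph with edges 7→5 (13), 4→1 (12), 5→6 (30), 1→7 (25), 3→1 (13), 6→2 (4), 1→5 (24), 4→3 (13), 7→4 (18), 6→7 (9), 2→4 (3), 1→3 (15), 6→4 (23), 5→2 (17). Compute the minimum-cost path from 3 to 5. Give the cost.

Routes from 3 to 5:
3 - 1 - 5: 13 + 24 = 37
3 - 1 - 7 - 5: 13 + 25 + 13 = 51
Shortest: 37.

37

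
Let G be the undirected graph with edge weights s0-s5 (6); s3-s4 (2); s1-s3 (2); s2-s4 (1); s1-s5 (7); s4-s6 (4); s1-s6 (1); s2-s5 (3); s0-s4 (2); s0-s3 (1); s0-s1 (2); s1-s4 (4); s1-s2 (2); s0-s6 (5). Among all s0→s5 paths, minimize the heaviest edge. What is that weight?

A few of the s0→s5 routes:
s0 - s4 - s3 - s1 - s2 - s5: max(2, 2, 2, 2, 3) = 3
s0 - s1 - s3 - s4 - s2 - s5: max(2, 2, 2, 1, 3) = 3
s0 - s1 - s2 - s5: max(2, 2, 3) = 3
Smallest bottleneck: 3.

3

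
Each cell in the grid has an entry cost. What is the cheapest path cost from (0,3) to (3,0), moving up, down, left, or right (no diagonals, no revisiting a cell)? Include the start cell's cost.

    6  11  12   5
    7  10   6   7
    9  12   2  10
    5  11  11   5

46

Cheapest: r0c3→r1c3→r1c2→r2c2→r2c1→r2c0→r3c0
  5 + 7 + 6 + 2 + 12 + 9 + 5 = 46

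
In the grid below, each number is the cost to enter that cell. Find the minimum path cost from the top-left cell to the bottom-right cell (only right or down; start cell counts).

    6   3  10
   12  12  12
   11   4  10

Path [0,0] -> [0,1] -> [1,1] -> [2,1] -> [2,2]: 6 + 3 + 12 + 4 + 10 = 35.

35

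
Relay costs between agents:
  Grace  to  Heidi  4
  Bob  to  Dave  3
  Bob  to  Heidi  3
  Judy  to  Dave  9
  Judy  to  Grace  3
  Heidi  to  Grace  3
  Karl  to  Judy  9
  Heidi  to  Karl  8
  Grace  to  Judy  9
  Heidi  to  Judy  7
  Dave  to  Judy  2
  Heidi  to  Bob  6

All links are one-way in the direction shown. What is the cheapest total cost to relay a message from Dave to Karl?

Routes from Dave to Karl:
Dave→Judy→Grace→Heidi→Karl: 2 + 3 + 4 + 8 = 17
The minimum is 17.

17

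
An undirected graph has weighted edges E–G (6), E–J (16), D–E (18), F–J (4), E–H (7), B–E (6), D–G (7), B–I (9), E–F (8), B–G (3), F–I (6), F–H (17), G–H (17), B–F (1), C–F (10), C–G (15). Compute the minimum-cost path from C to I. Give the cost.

16

Some routes from C to I:
C→F→B→I: 10 + 1 + 9 = 20
C→G→B→I: 15 + 3 + 9 = 27
C→G→B→F→I: 15 + 3 + 1 + 6 = 25
C→F→I: 10 + 6 = 16
C→F→E→B→I: 10 + 8 + 6 + 9 = 33
Best route has total 16.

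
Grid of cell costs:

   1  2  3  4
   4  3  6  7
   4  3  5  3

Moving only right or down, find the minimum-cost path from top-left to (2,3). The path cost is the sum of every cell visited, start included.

17

One optimal route is [0,0] [0,1] [1,1] [2,1] [2,2] [2,3].
Its cost is 1 + 2 + 3 + 3 + 5 + 3 = 17.
For comparison, the top-then-right route costs 20.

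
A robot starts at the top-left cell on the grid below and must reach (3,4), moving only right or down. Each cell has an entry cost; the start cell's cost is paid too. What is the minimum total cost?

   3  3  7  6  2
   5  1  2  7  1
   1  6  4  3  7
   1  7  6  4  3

23

Take (0,0) → (0,1) → (1,1) → (1,2) → (2,2) → (2,3) → (3,3) → (3,4) for a total of 3 + 3 + 1 + 2 + 4 + 3 + 4 + 3 = 23.
(Top row then right column would cost 32.)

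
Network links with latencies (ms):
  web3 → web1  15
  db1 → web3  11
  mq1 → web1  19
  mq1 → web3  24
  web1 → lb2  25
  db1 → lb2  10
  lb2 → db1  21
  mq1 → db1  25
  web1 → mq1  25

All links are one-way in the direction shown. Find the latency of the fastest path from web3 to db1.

Paths from web3 to db1:
web3 - web1 - mq1 - db1: 15 + 25 + 25 = 65
web3 - web1 - lb2 - db1: 15 + 25 + 21 = 61
Shortest: 61 ms.

61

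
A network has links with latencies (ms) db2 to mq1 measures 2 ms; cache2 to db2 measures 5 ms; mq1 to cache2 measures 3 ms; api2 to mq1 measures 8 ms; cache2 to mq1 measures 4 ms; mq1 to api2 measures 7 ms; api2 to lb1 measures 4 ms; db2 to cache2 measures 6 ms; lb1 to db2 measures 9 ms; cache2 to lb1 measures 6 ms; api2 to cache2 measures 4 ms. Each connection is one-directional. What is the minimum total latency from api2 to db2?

9

Paths from api2 to db2:
api2 → cache2 → lb1 → db2: 4 + 6 + 9 = 19
api2 → mq1 → cache2 → db2: 8 + 3 + 5 = 16
api2 → mq1 → cache2 → lb1 → db2: 8 + 3 + 6 + 9 = 26
api2 → lb1 → db2: 4 + 9 = 13
api2 → cache2 → db2: 4 + 5 = 9
Best route has total 9 ms.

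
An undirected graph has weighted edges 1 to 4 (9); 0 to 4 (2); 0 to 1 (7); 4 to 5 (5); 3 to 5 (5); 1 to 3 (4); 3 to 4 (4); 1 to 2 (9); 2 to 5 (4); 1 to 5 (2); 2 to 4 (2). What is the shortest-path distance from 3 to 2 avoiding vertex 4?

9

Candidate routes:
3-5-1-2: 5 + 2 + 9 = 16
3-1-2: 4 + 9 = 13
3-5-2: 5 + 4 = 9
3-1-5-2: 4 + 2 + 4 = 10
Best route has total 9.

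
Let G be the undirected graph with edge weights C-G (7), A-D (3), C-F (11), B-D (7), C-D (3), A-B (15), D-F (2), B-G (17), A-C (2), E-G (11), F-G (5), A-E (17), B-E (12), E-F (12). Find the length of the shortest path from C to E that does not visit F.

Comparing a few candidate routes:
C-A-D-B-E: 2 + 3 + 7 + 12 = 24
C-G-E: 7 + 11 = 18
C-D-B-E: 3 + 7 + 12 = 22
C-D-A-E: 3 + 3 + 17 = 23
C-A-E: 2 + 17 = 19
C-A-B-E: 2 + 15 + 12 = 29
The minimum is 18.

18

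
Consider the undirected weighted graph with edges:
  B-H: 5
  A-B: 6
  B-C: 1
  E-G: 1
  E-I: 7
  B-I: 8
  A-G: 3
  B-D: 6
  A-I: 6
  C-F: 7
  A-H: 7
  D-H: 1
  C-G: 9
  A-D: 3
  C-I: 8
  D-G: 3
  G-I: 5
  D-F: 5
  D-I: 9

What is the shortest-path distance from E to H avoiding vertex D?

11

Comparing a few candidate routes:
E→G→C→B→H: 1 + 9 + 1 + 5 = 16
E→G→A→B→H: 1 + 3 + 6 + 5 = 15
E→G→A→H: 1 + 3 + 7 = 11
Shortest: 11.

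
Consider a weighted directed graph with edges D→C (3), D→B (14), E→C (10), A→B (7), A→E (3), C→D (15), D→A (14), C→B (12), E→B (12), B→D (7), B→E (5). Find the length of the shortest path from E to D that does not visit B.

25

Routes from E to D avoiding B:
E→C→D: 10 + 15 = 25
The minimum is 25.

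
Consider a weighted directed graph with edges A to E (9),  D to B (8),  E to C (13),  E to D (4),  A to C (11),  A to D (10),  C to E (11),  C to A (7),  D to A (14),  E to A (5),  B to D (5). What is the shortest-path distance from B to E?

28

Candidate routes:
B→D→A→C→E: 5 + 14 + 11 + 11 = 41
B→D→A→E: 5 + 14 + 9 = 28
Shortest: 28.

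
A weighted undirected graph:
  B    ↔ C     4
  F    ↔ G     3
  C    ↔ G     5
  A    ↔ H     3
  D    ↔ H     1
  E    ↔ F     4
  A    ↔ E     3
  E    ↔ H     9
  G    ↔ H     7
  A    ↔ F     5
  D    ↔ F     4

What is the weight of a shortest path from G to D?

Comparing a few candidate routes:
G - F - E - A - H - D: 3 + 4 + 3 + 3 + 1 = 14
G - F - E - H - D: 3 + 4 + 9 + 1 = 17
G - H - D: 7 + 1 = 8
G - F - A - H - D: 3 + 5 + 3 + 1 = 12
G - F - D: 3 + 4 = 7
Best route has total 7.

7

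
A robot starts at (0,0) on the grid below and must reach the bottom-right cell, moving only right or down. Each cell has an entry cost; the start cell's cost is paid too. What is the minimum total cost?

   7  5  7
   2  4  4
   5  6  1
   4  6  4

Take [0,0] -> [1,0] -> [1,1] -> [1,2] -> [2,2] -> [3,2] for a total of 7 + 2 + 4 + 4 + 1 + 4 = 22.
(Top row then right column would cost 28.)

22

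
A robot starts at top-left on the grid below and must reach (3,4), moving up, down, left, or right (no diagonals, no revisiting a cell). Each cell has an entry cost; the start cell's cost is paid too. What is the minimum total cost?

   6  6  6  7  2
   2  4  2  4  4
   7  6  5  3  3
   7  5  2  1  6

28

Take r0c0→r1c0→r1c1→r1c2→r1c3→r2c3→r3c3→r3c4 for a total of 6 + 2 + 4 + 2 + 4 + 3 + 1 + 6 = 28.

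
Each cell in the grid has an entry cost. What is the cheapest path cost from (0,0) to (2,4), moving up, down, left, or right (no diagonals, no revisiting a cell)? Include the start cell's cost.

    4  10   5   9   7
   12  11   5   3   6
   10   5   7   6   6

Best path: [0,0]→[0,1]→[0,2]→[1,2]→[1,3]→[1,4]→[2,4]
Cost: 4 + 10 + 5 + 5 + 3 + 6 + 6 = 39

39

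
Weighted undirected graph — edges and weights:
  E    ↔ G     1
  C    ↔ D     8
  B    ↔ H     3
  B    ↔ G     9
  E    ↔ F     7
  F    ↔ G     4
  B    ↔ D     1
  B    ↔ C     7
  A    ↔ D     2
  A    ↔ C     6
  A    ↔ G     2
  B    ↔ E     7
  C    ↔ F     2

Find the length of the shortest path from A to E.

Checking several routes:
A-G-E: 2 + 1 = 3
A-D-B-E: 2 + 1 + 7 = 10
A-C-F-G-E: 6 + 2 + 4 + 1 = 13
The minimum is 3.

3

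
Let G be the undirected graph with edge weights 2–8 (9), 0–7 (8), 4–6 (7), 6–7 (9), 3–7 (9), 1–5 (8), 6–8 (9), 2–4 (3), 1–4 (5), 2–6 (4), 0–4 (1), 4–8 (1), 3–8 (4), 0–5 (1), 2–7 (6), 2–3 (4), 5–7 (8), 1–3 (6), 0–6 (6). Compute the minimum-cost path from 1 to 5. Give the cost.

Some routes from 1 to 5:
1 - 4 - 0 - 5: 5 + 1 + 1 = 7
1 - 3 - 2 - 4 - 0 - 5: 6 + 4 + 3 + 1 + 1 = 15
1 - 4 - 6 - 0 - 5: 5 + 7 + 6 + 1 = 19
1 - 5: 8
1 - 3 - 8 - 4 - 0 - 5: 6 + 4 + 1 + 1 + 1 = 13
Shortest: 7.

7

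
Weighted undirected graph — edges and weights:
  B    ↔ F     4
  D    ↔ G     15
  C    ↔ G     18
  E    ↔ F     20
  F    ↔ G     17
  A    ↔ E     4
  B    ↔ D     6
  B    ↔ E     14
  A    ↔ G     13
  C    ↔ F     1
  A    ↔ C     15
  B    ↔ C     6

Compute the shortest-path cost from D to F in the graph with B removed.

32

Paths from D to F avoiding B:
D → G → C → F: 15 + 18 + 1 = 34
D → G → A → C → F: 15 + 13 + 15 + 1 = 44
D → G → A → E → F: 15 + 13 + 4 + 20 = 52
D → G → F: 15 + 17 = 32
D → G → C → A → E → F: 15 + 18 + 15 + 4 + 20 = 72
Shortest: 32.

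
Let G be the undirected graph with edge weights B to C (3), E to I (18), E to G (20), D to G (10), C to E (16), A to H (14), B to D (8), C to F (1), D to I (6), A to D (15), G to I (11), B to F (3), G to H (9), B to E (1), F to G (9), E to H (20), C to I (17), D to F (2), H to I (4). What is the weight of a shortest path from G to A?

23

Checking several routes:
G - D - A: 10 + 15 = 25
G - I - D - A: 11 + 6 + 15 = 32
G - H - A: 9 + 14 = 23
G - F - D - A: 9 + 2 + 15 = 26
G - I - H - A: 11 + 4 + 14 = 29
Shortest: 23.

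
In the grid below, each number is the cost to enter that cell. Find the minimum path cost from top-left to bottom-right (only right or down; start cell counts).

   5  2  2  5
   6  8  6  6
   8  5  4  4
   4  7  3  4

Path [0,0] -> [0,1] -> [0,2] -> [1,2] -> [2,2] -> [3,2] -> [3,3]: 5 + 2 + 2 + 6 + 4 + 3 + 4 = 26.

26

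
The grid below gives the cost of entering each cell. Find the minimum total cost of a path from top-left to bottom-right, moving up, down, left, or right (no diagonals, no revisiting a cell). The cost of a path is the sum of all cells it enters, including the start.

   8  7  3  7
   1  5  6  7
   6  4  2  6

26

Best path: (0,0)→(1,0)→(1,1)→(2,1)→(2,2)→(2,3)
Cost: 8 + 1 + 5 + 4 + 2 + 6 = 26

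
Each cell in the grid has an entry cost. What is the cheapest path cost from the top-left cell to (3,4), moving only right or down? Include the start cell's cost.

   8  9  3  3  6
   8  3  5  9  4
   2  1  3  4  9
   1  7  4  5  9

One optimal route is (0,0) -> (1,0) -> (2,0) -> (2,1) -> (2,2) -> (2,3) -> (3,3) -> (3,4).
Its cost is 8 + 8 + 2 + 1 + 3 + 4 + 5 + 9 = 40.

40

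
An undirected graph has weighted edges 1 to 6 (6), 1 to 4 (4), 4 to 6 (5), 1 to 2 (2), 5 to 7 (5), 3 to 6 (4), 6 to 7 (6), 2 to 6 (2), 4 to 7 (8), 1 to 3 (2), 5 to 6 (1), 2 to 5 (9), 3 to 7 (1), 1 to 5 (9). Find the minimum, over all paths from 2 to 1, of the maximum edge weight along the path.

2

Some routes from 2 to 1:
2→6→5→7→3→1: max(2, 1, 5, 1, 2) = 5
2→1: max(2) = 2
2→6→3→1: max(2, 4, 2) = 4
Best route has worst link 2.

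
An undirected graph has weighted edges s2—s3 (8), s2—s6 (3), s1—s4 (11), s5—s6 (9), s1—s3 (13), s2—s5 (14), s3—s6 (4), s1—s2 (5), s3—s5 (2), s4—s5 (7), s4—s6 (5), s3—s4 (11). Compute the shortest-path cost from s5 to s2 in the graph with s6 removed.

10

A few of the s5→s2 routes:
s5 → s2: 14
s5 → s3 → s1 → s2: 2 + 13 + 5 = 20
s5 → s3 → s2: 2 + 8 = 10
Best route has total 10.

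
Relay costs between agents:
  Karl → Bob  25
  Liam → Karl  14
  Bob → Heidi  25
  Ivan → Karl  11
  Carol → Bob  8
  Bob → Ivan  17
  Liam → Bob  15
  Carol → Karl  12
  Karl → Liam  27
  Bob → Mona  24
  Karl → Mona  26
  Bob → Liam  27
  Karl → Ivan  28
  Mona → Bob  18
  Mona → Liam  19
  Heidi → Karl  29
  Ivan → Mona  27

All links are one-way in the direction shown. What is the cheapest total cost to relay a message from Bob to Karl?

Comparing a few candidate routes:
Bob→Ivan→Karl: 17 + 11 = 28
Bob→Liam→Karl: 27 + 14 = 41
Bob→Heidi→Karl: 25 + 29 = 54
Shortest: 28.

28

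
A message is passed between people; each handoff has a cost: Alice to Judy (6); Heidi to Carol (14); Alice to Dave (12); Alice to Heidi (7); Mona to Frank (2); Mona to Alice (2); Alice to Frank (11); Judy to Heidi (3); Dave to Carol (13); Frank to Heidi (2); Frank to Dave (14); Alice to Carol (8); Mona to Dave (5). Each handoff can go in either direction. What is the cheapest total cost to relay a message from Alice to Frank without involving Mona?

Checking several routes:
Alice-Carol-Heidi-Frank: 8 + 14 + 2 = 24
Alice-Judy-Heidi-Frank: 6 + 3 + 2 = 11
Alice-Dave-Frank: 12 + 14 = 26
Alice-Carol-Dave-Frank: 8 + 13 + 14 = 35
Alice-Frank: 11
Alice-Heidi-Frank: 7 + 2 = 9
Shortest: 9.

9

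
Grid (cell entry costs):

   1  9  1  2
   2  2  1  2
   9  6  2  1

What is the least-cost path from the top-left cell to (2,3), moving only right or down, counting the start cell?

Best path: (0,0) → (1,0) → (1,1) → (1,2) → (1,3) → (2,3)
Cost: 1 + 2 + 2 + 1 + 2 + 1 = 9
For comparison, the top-then-right route costs 16.

9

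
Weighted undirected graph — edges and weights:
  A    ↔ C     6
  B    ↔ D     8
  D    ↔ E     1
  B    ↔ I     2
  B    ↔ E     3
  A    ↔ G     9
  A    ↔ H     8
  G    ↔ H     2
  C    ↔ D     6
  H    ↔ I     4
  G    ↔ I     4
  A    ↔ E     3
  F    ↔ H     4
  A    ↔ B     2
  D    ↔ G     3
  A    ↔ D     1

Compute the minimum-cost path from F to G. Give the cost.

Comparing a few candidate routes:
F - H - I - B - A - D - G: 4 + 4 + 2 + 2 + 1 + 3 = 16
F - H - I - G: 4 + 4 + 4 = 12
F - H - I - B - E - D - G: 4 + 4 + 2 + 3 + 1 + 3 = 17
F - H - A - D - G: 4 + 8 + 1 + 3 = 16
F - H - G: 4 + 2 = 6
The minimum is 6.

6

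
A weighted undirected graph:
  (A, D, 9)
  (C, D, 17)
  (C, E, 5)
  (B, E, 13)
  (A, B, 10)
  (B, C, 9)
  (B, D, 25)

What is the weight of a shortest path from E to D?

22

A few of the E→D routes:
E-B-A-D: 13 + 10 + 9 = 32
E-B-D: 13 + 25 = 38
E-C-B-A-D: 5 + 9 + 10 + 9 = 33
E-C-D: 5 + 17 = 22
E-C-B-D: 5 + 9 + 25 = 39
Best route has total 22.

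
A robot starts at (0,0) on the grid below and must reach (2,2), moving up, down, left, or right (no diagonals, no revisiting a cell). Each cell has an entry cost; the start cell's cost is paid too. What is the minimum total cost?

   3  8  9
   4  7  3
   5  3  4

19

One optimal route is r0c0→r1c0→r2c0→r2c1→r2c2.
Its cost is 3 + 4 + 5 + 3 + 4 = 19.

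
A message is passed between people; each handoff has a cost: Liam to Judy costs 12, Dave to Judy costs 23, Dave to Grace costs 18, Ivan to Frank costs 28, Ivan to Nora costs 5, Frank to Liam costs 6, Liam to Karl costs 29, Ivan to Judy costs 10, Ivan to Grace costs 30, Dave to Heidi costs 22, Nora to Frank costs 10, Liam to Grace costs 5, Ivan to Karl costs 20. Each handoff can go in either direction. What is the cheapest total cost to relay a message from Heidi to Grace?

Some routes from Heidi to Grace:
Heidi - Dave - Judy - Ivan - Nora - Frank - Liam - Grace: 22 + 23 + 10 + 5 + 10 + 6 + 5 = 81
Heidi - Dave - Judy - Ivan - Grace: 22 + 23 + 10 + 30 = 85
Heidi - Dave - Judy - Liam - Grace: 22 + 23 + 12 + 5 = 62
Heidi - Dave - Grace: 22 + 18 = 40
Shortest: 40.

40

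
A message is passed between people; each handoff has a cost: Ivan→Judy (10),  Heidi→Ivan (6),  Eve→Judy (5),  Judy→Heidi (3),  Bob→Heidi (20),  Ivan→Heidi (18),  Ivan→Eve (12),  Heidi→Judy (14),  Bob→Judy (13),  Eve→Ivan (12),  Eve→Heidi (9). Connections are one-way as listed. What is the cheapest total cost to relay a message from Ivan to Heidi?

Routes from Ivan to Heidi:
Ivan → Judy → Heidi: 10 + 3 = 13
Ivan → Heidi: 18
Ivan → Eve → Judy → Heidi: 12 + 5 + 3 = 20
Ivan → Eve → Heidi: 12 + 9 = 21
Best route has total 13.

13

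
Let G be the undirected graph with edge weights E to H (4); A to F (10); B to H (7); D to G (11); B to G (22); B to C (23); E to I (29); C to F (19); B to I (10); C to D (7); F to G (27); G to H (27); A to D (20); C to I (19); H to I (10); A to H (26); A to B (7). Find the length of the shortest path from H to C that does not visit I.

30

Comparing a few candidate routes:
H -> B -> A -> F -> C: 7 + 7 + 10 + 19 = 43
H -> G -> D -> C: 27 + 11 + 7 = 45
H -> B -> C: 7 + 23 = 30
H -> B -> G -> D -> C: 7 + 22 + 11 + 7 = 47
H -> A -> D -> C: 26 + 20 + 7 = 53
H -> B -> A -> D -> C: 7 + 7 + 20 + 7 = 41
Shortest: 30.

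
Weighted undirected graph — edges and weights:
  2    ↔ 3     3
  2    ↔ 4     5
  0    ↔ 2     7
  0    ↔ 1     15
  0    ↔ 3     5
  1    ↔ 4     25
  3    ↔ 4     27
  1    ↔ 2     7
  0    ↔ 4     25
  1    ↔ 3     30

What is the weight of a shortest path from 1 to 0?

A few of the 1→0 routes:
1 → 0: 15
1 → 2 → 0: 7 + 7 = 14
1 → 2 → 3 → 0: 7 + 3 + 5 = 15
The minimum is 14.

14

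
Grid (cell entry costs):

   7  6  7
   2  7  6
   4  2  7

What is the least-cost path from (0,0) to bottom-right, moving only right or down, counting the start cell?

22

Take r0c0 r1c0 r2c0 r2c1 r2c2 for a total of 7 + 2 + 4 + 2 + 7 = 22.
(Top row then right column would cost 33.)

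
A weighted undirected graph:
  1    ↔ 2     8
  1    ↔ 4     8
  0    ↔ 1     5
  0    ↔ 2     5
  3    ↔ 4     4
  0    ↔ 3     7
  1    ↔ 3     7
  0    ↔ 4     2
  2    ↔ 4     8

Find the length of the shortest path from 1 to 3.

7

Some routes from 1 to 3:
1 → 0 → 4 → 3: 5 + 2 + 4 = 11
1 → 3: 7
1 → 4 → 3: 8 + 4 = 12
1 → 0 → 3: 5 + 7 = 12
Shortest: 7.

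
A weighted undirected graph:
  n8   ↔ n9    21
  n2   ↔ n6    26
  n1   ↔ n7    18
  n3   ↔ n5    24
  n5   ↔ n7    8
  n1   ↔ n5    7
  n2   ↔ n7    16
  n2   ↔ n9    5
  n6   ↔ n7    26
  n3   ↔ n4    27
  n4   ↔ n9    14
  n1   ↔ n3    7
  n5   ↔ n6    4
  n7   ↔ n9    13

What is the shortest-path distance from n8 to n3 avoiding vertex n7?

Routes from n8 to n3 avoiding n7:
n8→n9→n4→n3: 21 + 14 + 27 = 62
n8→n9→n2→n6→n5→n1→n3: 21 + 5 + 26 + 4 + 7 + 7 = 70
n8→n9→n2→n6→n5→n3: 21 + 5 + 26 + 4 + 24 = 80
Shortest: 62.

62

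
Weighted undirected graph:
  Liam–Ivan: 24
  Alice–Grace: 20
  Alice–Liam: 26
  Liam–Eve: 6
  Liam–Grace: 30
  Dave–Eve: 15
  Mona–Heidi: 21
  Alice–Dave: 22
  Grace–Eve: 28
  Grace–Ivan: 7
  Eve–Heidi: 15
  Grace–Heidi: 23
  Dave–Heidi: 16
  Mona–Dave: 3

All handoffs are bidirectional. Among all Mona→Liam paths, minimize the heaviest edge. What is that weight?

15

Some routes from Mona to Liam:
Mona -> Heidi -> Dave -> Eve -> Liam: max(21, 16, 15, 6) = 21
Mona -> Dave -> Heidi -> Eve -> Liam: max(3, 16, 15, 6) = 16
Mona -> Dave -> Eve -> Liam: max(3, 15, 6) = 15
Mona -> Heidi -> Eve -> Liam: max(21, 15, 6) = 21
The minimum achievable maximum is 15.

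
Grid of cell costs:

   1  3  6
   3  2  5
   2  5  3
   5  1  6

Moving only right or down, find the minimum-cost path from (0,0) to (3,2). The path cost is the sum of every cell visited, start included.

18

Path (0,0) -> (0,1) -> (1,1) -> (2,1) -> (3,1) -> (3,2): 1 + 3 + 2 + 5 + 1 + 6 = 18.
For comparison, the top-then-right route costs 24.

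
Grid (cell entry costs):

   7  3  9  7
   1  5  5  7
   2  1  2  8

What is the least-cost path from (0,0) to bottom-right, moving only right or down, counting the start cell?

Best path: (0,0)→(1,0)→(2,0)→(2,1)→(2,2)→(2,3)
Cost: 7 + 1 + 2 + 1 + 2 + 8 = 21
(Top row then right column would cost 41.)

21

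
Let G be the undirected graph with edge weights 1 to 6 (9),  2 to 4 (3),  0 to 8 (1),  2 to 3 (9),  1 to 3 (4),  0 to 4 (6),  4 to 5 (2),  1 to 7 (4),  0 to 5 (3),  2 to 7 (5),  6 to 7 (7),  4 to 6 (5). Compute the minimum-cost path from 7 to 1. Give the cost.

A few of the 7→1 routes:
7-2-3-1: 5 + 9 + 4 = 18
7-1: 4
7-6-1: 7 + 9 = 16
The minimum is 4.

4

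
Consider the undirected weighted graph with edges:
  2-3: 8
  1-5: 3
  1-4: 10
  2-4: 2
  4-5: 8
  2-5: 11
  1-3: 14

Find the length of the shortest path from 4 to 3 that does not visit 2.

Routes from 4 to 3 avoiding 2:
4 - 1 - 3: 10 + 14 = 24
4 - 5 - 1 - 3: 8 + 3 + 14 = 25
Best route has total 24.

24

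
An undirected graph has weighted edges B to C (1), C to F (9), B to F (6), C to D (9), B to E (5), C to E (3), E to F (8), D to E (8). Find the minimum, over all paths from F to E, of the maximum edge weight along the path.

6

Checking several routes:
F→B→C→D→E: max(6, 1, 9, 8) = 9
F→B→E: max(6, 5) = 6
F→B→C→E: max(6, 1, 3) = 6
F→E: max(8) = 8
F→C→B→E: max(9, 1, 5) = 9
F→C→E: max(9, 3) = 9
Smallest bottleneck: 6.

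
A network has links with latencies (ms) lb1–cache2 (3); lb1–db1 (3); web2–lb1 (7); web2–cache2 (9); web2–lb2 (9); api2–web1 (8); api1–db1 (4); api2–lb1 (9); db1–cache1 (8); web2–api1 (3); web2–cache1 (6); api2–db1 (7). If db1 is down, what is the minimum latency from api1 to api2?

Candidate routes:
api1→web2→cache2→lb1→api2: 3 + 9 + 3 + 9 = 24
api1→web2→lb1→api2: 3 + 7 + 9 = 19
The minimum is 19 ms.

19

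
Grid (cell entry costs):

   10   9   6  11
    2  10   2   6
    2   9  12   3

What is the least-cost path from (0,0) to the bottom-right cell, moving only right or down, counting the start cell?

Take r0c0 -> r1c0 -> r1c1 -> r1c2 -> r1c3 -> r2c3 for a total of 10 + 2 + 10 + 2 + 6 + 3 = 33.
(Top row then right column would cost 45.)

33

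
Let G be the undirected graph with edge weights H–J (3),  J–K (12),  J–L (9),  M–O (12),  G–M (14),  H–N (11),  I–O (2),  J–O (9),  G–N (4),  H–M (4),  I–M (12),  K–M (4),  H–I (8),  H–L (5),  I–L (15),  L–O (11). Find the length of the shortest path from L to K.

13

Checking several routes:
L -> H -> J -> K: 5 + 3 + 12 = 20
L -> J -> H -> M -> K: 9 + 3 + 4 + 4 = 20
L -> H -> M -> K: 5 + 4 + 4 = 13
L -> O -> I -> H -> M -> K: 11 + 2 + 8 + 4 + 4 = 29
L -> O -> M -> K: 11 + 12 + 4 = 27
L -> J -> K: 9 + 12 = 21
Shortest: 13.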